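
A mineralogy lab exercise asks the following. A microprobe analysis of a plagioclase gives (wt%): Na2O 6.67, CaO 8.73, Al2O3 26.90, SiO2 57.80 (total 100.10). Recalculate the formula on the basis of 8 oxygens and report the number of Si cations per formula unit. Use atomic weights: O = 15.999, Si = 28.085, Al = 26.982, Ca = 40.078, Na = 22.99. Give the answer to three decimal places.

2.584 Si apfu

Na2O: 6.67/61.979 = 0.10762 mol → 0.21524 mol Na, 0.10762 mol O.
CaO: 8.73/56.077 = 0.15568 mol → 0.15568 mol Ca, 0.15568 mol O.
Al2O3: 26.90/101.961 = 0.26383 mol → 0.52766 mol Al, 0.79149 mol O.
SiO2: 57.80/60.083 = 0.96200 mol → 0.96200 mol Si, 1.92400 mol O.
Total oxygen = 2.97879 mol. Normalization factor = 8/2.97879 = 2.68565.
Si per 8 O = 0.96200 × 2.68565 = 2.584.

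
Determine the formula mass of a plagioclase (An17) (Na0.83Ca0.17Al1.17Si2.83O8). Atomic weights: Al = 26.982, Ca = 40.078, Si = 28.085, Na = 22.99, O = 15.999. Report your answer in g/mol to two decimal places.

264.94 g/mol

M = 0.83(22.99) + 0.17(40.078) + 1.17(26.982) + 2.83(28.085) + 8(15.999)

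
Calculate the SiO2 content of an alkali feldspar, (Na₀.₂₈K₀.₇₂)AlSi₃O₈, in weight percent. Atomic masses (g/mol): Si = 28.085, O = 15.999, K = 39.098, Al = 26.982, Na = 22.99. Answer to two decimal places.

65.83 wt%

Formula mass = 273.817 g/mol.
3 Si → 3.0000 mol SiO2 per formula unit; M(SiO2) = 60.083, so SiO2 mass = 180.249 g.
180.249/273.817 × 100 = 65.83 wt%.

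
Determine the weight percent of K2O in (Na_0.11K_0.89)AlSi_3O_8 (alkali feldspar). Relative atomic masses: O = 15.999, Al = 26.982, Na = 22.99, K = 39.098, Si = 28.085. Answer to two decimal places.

Molar mass of (Na_0.11K_0.89)AlSi_3O_8 = 0.11*22.99 + 0.89*39.098 + 1*26.982 + 3*28.085 + 8*15.999 = 276.555 g/mol.
Each formula unit contains 0.89 K, equivalent to 0.89/2 = 0.4450 mol K2O.
M(K2O) = 2×39.098 + 1×15.999 = 94.195 g/mol.
Mass of K2O per formula unit = 0.4450 × 94.195 = 41.917 g.
K2O wt% = 41.917 / 276.555 × 100 = 15.16%.

15.16 wt%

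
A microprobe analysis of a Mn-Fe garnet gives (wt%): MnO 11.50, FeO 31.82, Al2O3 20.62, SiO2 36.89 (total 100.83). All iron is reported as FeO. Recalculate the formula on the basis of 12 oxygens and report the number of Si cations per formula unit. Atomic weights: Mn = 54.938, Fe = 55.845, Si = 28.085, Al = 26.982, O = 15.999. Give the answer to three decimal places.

11.50 wt% MnO ÷ 70.937 g/mol = 0.16212 mol, giving 0.16212 Mn and 0.16212 O.
31.82 wt% FeO ÷ 71.844 g/mol = 0.44290 mol, giving 0.44290 Fe and 0.44290 O.
20.62 wt% Al2O3 ÷ 101.961 g/mol = 0.20223 mol, giving 0.40446 Al and 0.60669 O.
36.89 wt% SiO2 ÷ 60.083 g/mol = 0.61398 mol, giving 0.61398 Si and 1.22796 O.
Oxygen sums to 2.43967; scaling by 12/2.43967 = 4.91870 puts the formula on 12 O.
Si: 0.61398 × 4.91870 = 3.020 atoms per formula unit.

3.020 Si apfu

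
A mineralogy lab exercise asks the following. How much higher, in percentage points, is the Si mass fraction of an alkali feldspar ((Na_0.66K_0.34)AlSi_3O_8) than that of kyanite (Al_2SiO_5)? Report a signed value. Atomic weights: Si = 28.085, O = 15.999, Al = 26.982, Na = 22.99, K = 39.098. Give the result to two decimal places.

M((Na_0.66K_0.34)AlSi_3O_8) = 267.696 g/mol, so wt% Si = 84.255/267.696 × 100 = 31.47%.
M(Al_2SiO_5) = 162.044 g/mol, so wt% Si = 28.085/162.044 × 100 = 17.33%.
31.47 − 17.33 = 14.14 pp.

14.14 percentage points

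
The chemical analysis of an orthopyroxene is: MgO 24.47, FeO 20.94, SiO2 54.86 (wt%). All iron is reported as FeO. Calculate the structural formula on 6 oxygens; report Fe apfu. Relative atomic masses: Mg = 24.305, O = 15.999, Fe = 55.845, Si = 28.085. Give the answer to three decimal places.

MgO: 24.47/40.304 = 0.60714 mol → 0.60714 mol Mg, 0.60714 mol O.
FeO: 20.94/71.844 = 0.29146 mol → 0.29146 mol Fe, 0.29146 mol O.
SiO2: 54.86/60.083 = 0.91307 mol → 0.91307 mol Si, 1.82614 mol O.
Total oxygen = 2.72474 mol. Normalization factor = 6/2.72474 = 2.20204.
Fe per 6 O = 0.29146 × 2.20204 = 0.642.

0.642 Fe apfu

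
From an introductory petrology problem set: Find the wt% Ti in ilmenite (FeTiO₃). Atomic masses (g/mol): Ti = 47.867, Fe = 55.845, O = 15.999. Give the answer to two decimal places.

Molar mass of FeTiO₃: 1·55.845 + 1·47.867 + 3·15.999 = 151.709 g/mol.
Mass of Ti per formula unit: 1 × 47.867 = 47.867 g.
Weight fraction Ti = 47.867 / 151.709 = 0.3155.

31.55 mass %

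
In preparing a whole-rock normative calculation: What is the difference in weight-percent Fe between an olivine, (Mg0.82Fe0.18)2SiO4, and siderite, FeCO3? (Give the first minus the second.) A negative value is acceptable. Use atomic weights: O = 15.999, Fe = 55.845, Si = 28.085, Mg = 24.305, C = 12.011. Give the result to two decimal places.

-34.98 percentage points

M((Mg0.82Fe0.18)2SiO4) = 152.045 g/mol, so wt% Fe = 20.104/152.045 × 100 = 13.22%.
M(FeCO3) = 115.853 g/mol, so wt% Fe = 55.845/115.853 × 100 = 48.20%.
13.22 − 48.20 = -34.98 pp.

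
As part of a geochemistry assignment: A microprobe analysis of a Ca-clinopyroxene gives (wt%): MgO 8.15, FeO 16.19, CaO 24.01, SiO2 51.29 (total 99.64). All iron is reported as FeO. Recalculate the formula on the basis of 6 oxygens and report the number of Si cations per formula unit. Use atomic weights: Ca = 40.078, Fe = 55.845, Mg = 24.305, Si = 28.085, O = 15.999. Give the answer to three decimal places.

8.15 wt% MgO ÷ 40.304 g/mol = 0.20221 mol, giving 0.20221 Mg and 0.20221 O.
16.19 wt% FeO ÷ 71.844 g/mol = 0.22535 mol, giving 0.22535 Fe and 0.22535 O.
24.01 wt% CaO ÷ 56.077 g/mol = 0.42816 mol, giving 0.42816 Ca and 0.42816 O.
51.29 wt% SiO2 ÷ 60.083 g/mol = 0.85365 mol, giving 0.85365 Si and 1.70730 O.
Oxygen sums to 2.56302; scaling by 6/2.56302 = 2.34099 puts the formula on 6 O.
Si: 0.85365 × 2.34099 = 1.998 atoms per formula unit.

1.998 Si apfu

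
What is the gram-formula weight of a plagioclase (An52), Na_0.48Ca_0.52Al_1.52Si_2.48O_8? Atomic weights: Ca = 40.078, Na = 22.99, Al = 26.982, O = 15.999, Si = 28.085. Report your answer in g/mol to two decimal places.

270.53 g/mol

M = 0.48*22.99 + 0.52*40.078 + 1.52*26.982 + 2.48*28.085 + 8*15.999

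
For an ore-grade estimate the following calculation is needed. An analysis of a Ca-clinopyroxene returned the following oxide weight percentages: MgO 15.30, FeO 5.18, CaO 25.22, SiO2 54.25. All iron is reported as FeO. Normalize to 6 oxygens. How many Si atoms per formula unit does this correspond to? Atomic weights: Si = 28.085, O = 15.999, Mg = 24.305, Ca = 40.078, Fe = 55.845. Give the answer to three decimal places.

2.001 Si apfu

15.30 wt% MgO ÷ 40.304 g/mol = 0.37961 mol, giving 0.37961 Mg and 0.37961 O.
5.18 wt% FeO ÷ 71.844 g/mol = 0.07210 mol, giving 0.07210 Fe and 0.07210 O.
25.22 wt% CaO ÷ 56.077 g/mol = 0.44974 mol, giving 0.44974 Ca and 0.44974 O.
54.25 wt% SiO2 ÷ 60.083 g/mol = 0.90292 mol, giving 0.90292 Si and 1.80584 O.
Oxygen sums to 2.70729; scaling by 6/2.70729 = 2.21624 puts the formula on 6 O.
Si: 0.90292 × 2.21624 = 2.001 atoms per formula unit.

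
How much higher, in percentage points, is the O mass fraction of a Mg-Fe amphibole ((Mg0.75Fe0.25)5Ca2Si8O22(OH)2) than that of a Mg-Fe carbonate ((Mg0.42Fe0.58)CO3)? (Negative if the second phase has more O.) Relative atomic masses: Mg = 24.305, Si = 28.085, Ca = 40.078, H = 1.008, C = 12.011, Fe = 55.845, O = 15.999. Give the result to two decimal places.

-1.70 percentage points

O in (Mg0.75Fe0.25)5Ca2Si8O22(OH)2: molar mass 851.778 g/mol; 24×15.999 = 383.976 g → 45.08 wt%.
O in (Mg0.42Fe0.58)CO3: molar mass 102.606 g/mol; 3×15.999 = 47.997 g → 46.78 wt%.
Difference = 45.08 − 46.78 = -1.70 percentage points.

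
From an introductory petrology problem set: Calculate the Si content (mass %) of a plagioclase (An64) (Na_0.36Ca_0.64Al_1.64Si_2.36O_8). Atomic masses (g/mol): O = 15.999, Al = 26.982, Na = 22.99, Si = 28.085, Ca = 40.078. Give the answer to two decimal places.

Molar mass of Na_0.36Ca_0.64Al_1.64Si_2.36O_8: 0.36×22.99 + 0.64×40.078 + 1.64×26.982 + 2.36×28.085 + 8×15.999 = 272.449 g/mol.
Mass of Si per formula unit: 2.36 × 28.085 = 66.281 g.
Weight fraction Si = 66.281 / 272.449 = 0.2433.

24.33 mass %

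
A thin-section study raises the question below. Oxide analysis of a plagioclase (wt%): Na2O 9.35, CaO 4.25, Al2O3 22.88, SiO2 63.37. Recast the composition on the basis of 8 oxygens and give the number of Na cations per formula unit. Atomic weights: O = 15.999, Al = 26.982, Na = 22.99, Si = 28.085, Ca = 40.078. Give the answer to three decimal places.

0.802 Na apfu

9.35 wt% Na2O ÷ 61.979 g/mol = 0.15086 mol, giving 0.30172 Na and 0.15086 O.
4.25 wt% CaO ÷ 56.077 g/mol = 0.07579 mol, giving 0.07579 Ca and 0.07579 O.
22.88 wt% Al2O3 ÷ 101.961 g/mol = 0.22440 mol, giving 0.44880 Al and 0.67320 O.
63.37 wt% SiO2 ÷ 60.083 g/mol = 1.05471 mol, giving 1.05471 Si and 2.10942 O.
Oxygen sums to 3.00927; scaling by 8/3.00927 = 2.65845 puts the formula on 8 O.
Na: 0.30172 × 2.65845 = 0.802 atoms per formula unit.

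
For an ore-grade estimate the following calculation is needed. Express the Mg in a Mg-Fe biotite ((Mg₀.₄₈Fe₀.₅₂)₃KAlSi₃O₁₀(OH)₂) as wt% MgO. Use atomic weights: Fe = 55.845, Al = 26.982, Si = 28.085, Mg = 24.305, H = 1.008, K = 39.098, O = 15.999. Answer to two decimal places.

12.44 wt%

Formula mass = 466.456 g/mol.
1.44 Mg → 1.4400 mol MgO per formula unit; M(MgO) = 40.304, so MgO mass = 58.038 g.
58.038/466.456 × 100 = 12.44 wt%.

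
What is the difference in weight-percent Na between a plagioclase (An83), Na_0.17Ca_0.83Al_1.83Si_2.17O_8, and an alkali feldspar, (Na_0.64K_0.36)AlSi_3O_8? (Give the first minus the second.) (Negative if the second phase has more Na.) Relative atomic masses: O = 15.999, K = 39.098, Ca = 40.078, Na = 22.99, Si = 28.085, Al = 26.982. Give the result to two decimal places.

Na in Na_0.17Ca_0.83Al_1.83Si_2.17O_8: molar mass 275.487 g/mol; 0.17×22.99 = 3.908 g → 1.42 wt%.
Na in (Na_0.64K_0.36)AlSi_3O_8: molar mass 268.018 g/mol; 0.64×22.99 = 14.714 g → 5.49 wt%.
Difference = 1.42 − 5.49 = -4.07 percentage points.

-4.07 percentage points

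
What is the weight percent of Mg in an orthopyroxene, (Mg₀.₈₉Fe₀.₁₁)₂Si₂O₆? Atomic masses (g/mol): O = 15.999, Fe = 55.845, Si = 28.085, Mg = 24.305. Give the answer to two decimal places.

Molar mass of (Mg₀.₈₉Fe₀.₁₁)₂Si₂O₆: 1.78*24.305 + 0.22*55.845 + 2*28.085 + 6*15.999 = 207.713 g/mol.
Mass of Mg per formula unit: 1.78 × 24.305 = 43.263 g.
Weight fraction Mg = 43.263 / 207.713 = 0.2083.

20.83 wt%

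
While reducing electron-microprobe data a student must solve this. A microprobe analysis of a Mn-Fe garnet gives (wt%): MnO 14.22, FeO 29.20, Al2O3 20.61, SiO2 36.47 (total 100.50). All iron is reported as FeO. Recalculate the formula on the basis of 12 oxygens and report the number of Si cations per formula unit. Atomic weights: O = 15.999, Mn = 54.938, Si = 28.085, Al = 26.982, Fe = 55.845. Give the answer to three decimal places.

3.001 Si apfu

14.22 wt% MnO ÷ 70.937 g/mol = 0.20046 mol, giving 0.20046 Mn and 0.20046 O.
29.20 wt% FeO ÷ 71.844 g/mol = 0.40644 mol, giving 0.40644 Fe and 0.40644 O.
20.61 wt% Al2O3 ÷ 101.961 g/mol = 0.20214 mol, giving 0.40428 Al and 0.60642 O.
36.47 wt% SiO2 ÷ 60.083 g/mol = 0.60699 mol, giving 0.60699 Si and 1.21398 O.
Oxygen sums to 2.42730; scaling by 12/2.42730 = 4.94376 puts the formula on 12 O.
Si: 0.60699 × 4.94376 = 3.001 atoms per formula unit.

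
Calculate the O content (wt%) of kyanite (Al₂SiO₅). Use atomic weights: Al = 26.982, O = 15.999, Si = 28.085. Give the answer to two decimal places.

Molar mass of Al₂SiO₅: 2·26.982 + 1·28.085 + 5·15.999 = 162.044 g/mol.
Mass of O per formula unit: 5 × 15.999 = 79.995 g.
Weight fraction O = 79.995 / 162.044 = 0.4937.

49.37 wt%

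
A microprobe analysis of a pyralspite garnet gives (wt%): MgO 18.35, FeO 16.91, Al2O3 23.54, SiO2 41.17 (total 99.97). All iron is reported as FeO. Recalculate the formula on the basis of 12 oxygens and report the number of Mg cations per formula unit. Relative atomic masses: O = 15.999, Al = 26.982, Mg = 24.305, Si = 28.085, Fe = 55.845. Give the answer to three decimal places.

MgO (M=40.304): mol = 0.45529; Mg = 0.45529, O = 0.45529.
FeO (M=71.844): mol = 0.23537; Fe = 0.23537, O = 0.23537.
Al2O3 (M=101.961): mol = 0.23087; Al = 0.46174, O = 0.69261.
SiO2 (M=60.083): mol = 0.68522; Si = 0.68522, O = 1.37044.
ΣO = 2.75371; factor = 12/ΣO = 4.35776.
Mg apfu = 0.45529 × 4.35776 = 1.984.

1.984 Mg apfu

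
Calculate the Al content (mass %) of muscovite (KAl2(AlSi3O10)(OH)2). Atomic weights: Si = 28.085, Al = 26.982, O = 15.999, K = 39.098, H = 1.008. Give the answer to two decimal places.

20.32 mass %

Formula mass = 1·39.098 + 3·26.982 + 3·28.085 + 12·15.999 + 2·1.008 = 398.303 g/mol, of which 80.946 g is Al.
So Al makes up 80.946/398.303 = 0.2032 of the mass, i.e. 20.32%.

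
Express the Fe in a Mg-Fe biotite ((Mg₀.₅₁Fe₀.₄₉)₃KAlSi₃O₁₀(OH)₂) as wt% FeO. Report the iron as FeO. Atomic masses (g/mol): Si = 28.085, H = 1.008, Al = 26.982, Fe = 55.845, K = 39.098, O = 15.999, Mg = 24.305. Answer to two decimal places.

22.78 wt%

Formula mass = 463.618 g/mol.
1.47 Fe → 1.4700 mol FeO per formula unit; M(FeO) = 71.844, so FeO mass = 105.611 g.
105.611/463.618 × 100 = 22.78 wt%.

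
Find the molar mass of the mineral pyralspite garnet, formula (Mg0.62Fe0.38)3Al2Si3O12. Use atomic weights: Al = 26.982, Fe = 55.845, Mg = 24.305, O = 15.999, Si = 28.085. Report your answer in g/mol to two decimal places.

M = 1.86×24.305 + 1.14×55.845 + 2×26.982 + 3×28.085 + 12×15.999

439.08 g/mol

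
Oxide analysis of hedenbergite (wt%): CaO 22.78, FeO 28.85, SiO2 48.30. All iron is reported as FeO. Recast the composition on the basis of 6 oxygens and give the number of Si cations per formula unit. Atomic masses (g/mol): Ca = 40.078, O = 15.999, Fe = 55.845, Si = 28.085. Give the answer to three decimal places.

CaO: 22.78/56.077 = 0.40623 mol → 0.40623 mol Ca, 0.40623 mol O.
FeO: 28.85/71.844 = 0.40156 mol → 0.40156 mol Fe, 0.40156 mol O.
SiO2: 48.30/60.083 = 0.80389 mol → 0.80389 mol Si, 1.60778 mol O.
Total oxygen = 2.41557 mol. Normalization factor = 6/2.41557 = 2.48389.
Si per 6 O = 0.80389 × 2.48389 = 1.997.

1.997 Si apfu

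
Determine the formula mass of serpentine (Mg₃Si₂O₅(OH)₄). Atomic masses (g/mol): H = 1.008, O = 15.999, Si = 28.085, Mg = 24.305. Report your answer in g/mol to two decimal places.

277.11 g/mol

M = 3(24.305) + 2(28.085) + 9(15.999) + 4(1.008)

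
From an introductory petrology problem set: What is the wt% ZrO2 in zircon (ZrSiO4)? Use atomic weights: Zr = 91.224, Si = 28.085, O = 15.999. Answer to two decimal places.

Formula mass = 183.305 g/mol.
1 Zr → 1.0000 mol ZrO2 per formula unit; M(ZrO2) = 123.222, so ZrO2 mass = 123.222 g.
123.222/183.305 × 100 = 67.22 wt%.

67.22 wt%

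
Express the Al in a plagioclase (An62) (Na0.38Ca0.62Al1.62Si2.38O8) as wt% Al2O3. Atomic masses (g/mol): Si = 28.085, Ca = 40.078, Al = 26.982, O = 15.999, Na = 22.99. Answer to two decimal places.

30.35 wt%

Formula mass = 272.130 g/mol.
1.62 Al → 0.8100 mol Al2O3 per formula unit; M(Al2O3) = 101.961, so Al2O3 mass = 82.588 g.
82.588/272.130 × 100 = 30.35 wt%.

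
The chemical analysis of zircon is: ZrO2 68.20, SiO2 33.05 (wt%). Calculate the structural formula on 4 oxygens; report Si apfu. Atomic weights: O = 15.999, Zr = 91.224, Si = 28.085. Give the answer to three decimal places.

68.20 wt% ZrO2 ÷ 123.222 g/mol = 0.55347 mol, giving 0.55347 Zr and 1.10694 O.
33.05 wt% SiO2 ÷ 60.083 g/mol = 0.55007 mol, giving 0.55007 Si and 1.10014 O.
Oxygen sums to 2.20708; scaling by 4/2.20708 = 1.81235 puts the formula on 4 O.
Si: 0.55007 × 1.81235 = 0.997 atoms per formula unit.

0.997 Si apfu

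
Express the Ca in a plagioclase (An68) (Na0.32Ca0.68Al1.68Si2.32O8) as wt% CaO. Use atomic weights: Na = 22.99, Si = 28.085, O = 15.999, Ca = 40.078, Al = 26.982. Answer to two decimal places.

M(Na0.32Ca0.68Al1.68Si2.32O8) = 273.089 g/mol; M(CaO) = 56.077 g/mol.
Moles CaO per formula unit = 0.68 Ca ÷ 1 = 0.6800.
CaO fraction = (0.6800 × 56.077) / 273.089 = 38.132/273.089 = 0.1396.

13.96 wt%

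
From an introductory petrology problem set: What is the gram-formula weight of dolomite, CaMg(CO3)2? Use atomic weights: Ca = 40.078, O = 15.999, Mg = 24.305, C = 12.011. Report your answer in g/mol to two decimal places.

184.40 g/mol

The formula mass is the sum 1(40.078) + 1(24.305) + 2(12.011) + 6(15.999).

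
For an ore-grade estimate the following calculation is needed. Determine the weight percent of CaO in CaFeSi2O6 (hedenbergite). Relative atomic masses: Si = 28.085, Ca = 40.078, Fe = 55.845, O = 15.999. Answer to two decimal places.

Formula mass = 248.087 g/mol.
1 Ca → 1.0000 mol CaO per formula unit; M(CaO) = 56.077, so CaO mass = 56.077 g.
56.077/248.087 × 100 = 22.60 wt%.

22.60 wt%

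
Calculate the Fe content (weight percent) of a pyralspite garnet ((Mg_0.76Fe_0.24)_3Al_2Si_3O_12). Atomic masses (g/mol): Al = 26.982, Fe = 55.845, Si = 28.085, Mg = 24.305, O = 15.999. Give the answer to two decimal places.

Formula mass = 2.28×24.305 + 0.72×55.845 + 2×26.982 + 3×28.085 + 12×15.999 = 425.831 g/mol, of which 40.208 g is Fe.
So Fe makes up 40.208/425.831 = 0.0944 of the mass, i.e. 9.44%.

9.44 weight percent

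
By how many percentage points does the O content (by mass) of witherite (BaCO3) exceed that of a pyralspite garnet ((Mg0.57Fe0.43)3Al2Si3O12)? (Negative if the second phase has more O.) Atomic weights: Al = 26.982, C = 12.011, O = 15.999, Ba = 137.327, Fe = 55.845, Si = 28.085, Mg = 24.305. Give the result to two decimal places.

-18.94 percentage points

M(BaCO3) = 197.335 g/mol, so wt% O = 47.997/197.335 × 100 = 24.32%.
M((Mg0.57Fe0.43)3Al2Si3O12) = 443.809 g/mol, so wt% O = 191.988/443.809 × 100 = 43.26%.
24.32 − 43.26 = -18.94 pp.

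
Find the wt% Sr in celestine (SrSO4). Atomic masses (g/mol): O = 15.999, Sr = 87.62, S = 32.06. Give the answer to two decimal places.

47.70 wt%

Molar mass of SrSO4: 1*87.62 + 1*32.06 + 4*15.999 = 183.676 g/mol.
Mass of Sr per formula unit: 1 × 87.62 = 87.620 g.
Weight fraction Sr = 87.620 / 183.676 = 0.4770.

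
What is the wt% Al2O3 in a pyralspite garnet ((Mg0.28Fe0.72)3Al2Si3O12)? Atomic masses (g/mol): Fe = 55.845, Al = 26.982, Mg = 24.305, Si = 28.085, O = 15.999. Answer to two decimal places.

Formula mass = 471.248 g/mol.
2 Al → 1.0000 mol Al2O3 per formula unit; M(Al2O3) = 101.961, so Al2O3 mass = 101.961 g.
101.961/471.248 × 100 = 21.64 wt%.

21.64 wt%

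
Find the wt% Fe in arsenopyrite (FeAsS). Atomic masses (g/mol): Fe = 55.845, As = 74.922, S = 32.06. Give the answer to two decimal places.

34.30 mass %

Molar mass of FeAsS: 1·55.845 + 1·74.922 + 1·32.06 = 162.827 g/mol.
Mass of Fe per formula unit: 1 × 55.845 = 55.845 g.
Weight fraction Fe = 55.845 / 162.827 = 0.3430.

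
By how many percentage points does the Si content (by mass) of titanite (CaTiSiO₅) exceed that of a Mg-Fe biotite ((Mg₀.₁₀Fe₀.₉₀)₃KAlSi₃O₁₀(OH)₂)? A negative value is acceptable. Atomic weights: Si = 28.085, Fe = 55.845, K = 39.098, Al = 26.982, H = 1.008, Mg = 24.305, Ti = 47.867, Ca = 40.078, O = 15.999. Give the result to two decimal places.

Si in CaTiSiO₅: molar mass 196.025 g/mol; 1×28.085 = 28.085 g → 14.33 wt%.
Si in (Mg₀.₁₀Fe₀.₉₀)₃KAlSi₃O₁₀(OH)₂: molar mass 502.412 g/mol; 3×28.085 = 84.255 g → 16.77 wt%.
Difference = 14.33 − 16.77 = -2.44 percentage points.

-2.44 percentage points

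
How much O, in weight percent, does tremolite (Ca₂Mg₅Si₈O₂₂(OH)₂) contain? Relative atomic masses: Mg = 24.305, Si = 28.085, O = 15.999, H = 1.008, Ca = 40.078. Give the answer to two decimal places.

47.27 weight percent

M(Ca₂Mg₅Si₈O₂₂(OH)₂) = 812.353 g/mol.
O contributes 24 × 15.999 = 383.976 g per mole.
383.976/812.353 = 0.4727 → 47.27%.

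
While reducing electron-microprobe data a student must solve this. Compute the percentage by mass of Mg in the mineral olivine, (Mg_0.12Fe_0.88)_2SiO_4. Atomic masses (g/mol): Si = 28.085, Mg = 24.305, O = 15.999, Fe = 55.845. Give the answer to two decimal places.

2.97 mass %

M((Mg_0.12Fe_0.88)_2SiO_4) = 196.201 g/mol.
Mg contributes 0.24 × 24.305 = 5.833 g per mole.
5.833/196.201 = 0.0297 → 2.97%.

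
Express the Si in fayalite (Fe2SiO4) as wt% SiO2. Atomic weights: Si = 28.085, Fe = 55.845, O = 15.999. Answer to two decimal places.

29.49 wt%

Formula mass = 203.771 g/mol.
1 Si → 1.0000 mol SiO2 per formula unit; M(SiO2) = 60.083, so SiO2 mass = 60.083 g.
60.083/203.771 × 100 = 29.49 wt%.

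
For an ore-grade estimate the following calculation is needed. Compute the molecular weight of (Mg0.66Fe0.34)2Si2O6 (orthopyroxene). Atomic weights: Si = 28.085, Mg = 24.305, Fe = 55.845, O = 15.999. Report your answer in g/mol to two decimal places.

Mg: 1.32 × 24.305 = 32.0826
Fe: 0.68 × 55.845 = 37.9746
Si: 2 × 28.085 = 56.1700
O: 6 × 15.999 = 95.9940
Summing the contributions gives the formula mass.

222.22 g/mol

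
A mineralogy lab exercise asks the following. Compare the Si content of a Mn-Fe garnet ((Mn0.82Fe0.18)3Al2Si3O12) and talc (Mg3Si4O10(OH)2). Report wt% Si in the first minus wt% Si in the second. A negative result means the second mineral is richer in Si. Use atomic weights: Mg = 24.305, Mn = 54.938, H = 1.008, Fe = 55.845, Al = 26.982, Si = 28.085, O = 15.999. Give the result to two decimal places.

M((Mn0.82Fe0.18)3Al2Si3O12) = 495.511 g/mol, so wt% Si = 84.255/495.511 × 100 = 17.00%.
M(Mg3Si4O10(OH)2) = 379.259 g/mol, so wt% Si = 112.340/379.259 × 100 = 29.62%.
17.00 − 29.62 = -12.62 pp.

-12.62 percentage points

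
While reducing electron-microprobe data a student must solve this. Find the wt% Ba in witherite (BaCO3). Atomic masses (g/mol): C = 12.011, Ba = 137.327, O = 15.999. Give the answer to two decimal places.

M(BaCO3) = 197.335 g/mol.
Ba contributes 1 × 137.327 = 137.327 g per mole.
137.327/197.335 = 0.6959 → 69.59%.

69.59 mass %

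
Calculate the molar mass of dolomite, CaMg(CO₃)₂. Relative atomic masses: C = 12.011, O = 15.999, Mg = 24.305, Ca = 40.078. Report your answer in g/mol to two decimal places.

M = 1·40.078 + 1·24.305 + 2·12.011 + 6·15.999

184.40 g/mol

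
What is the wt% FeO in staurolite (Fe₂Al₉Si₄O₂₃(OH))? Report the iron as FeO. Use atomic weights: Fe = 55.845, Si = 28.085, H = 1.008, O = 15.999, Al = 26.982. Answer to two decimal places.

16.87 wt%

Molar mass of Fe₂Al₉Si₄O₂₃(OH) = 2*55.845 + 9*26.982 + 4*28.085 + 24*15.999 + 1*1.008 = 851.852 g/mol.
Each formula unit contains 2 Fe, equivalent to 2/1 = 2.0000 mol FeO.
M(FeO) = 1×55.845 + 1×15.999 = 71.844 g/mol.
Mass of FeO per formula unit = 2.0000 × 71.844 = 143.688 g.
FeO wt% = 143.688 / 851.852 × 100 = 16.87%.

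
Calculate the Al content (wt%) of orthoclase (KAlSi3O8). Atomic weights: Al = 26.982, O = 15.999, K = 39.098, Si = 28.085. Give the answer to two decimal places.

9.69 wt%

Formula mass = 1·39.098 + 1·26.982 + 3·28.085 + 8·15.999 = 278.327 g/mol, of which 26.982 g is Al.
So Al makes up 26.982/278.327 = 0.0969 of the mass, i.e. 9.69%.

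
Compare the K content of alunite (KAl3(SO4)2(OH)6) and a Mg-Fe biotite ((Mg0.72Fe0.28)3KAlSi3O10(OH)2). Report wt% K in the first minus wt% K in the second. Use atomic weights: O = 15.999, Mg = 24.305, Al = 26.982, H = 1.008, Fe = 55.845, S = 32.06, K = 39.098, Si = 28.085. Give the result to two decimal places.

0.63 percentage points

M(KAl3(SO4)2(OH)6) = 414.198 g/mol, so wt% K = 39.098/414.198 × 100 = 9.44%.
M((Mg0.72Fe0.28)3KAlSi3O10(OH)2) = 443.748 g/mol, so wt% K = 39.098/443.748 × 100 = 8.81%.
9.44 − 8.81 = 0.63 pp.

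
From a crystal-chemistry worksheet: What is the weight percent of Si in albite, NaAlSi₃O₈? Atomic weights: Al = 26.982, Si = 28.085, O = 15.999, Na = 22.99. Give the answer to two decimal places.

32.13 wt%

Formula mass = 1*22.99 + 1*26.982 + 3*28.085 + 8*15.999 = 262.219 g/mol, of which 84.255 g is Si.
So Si makes up 84.255/262.219 = 0.3213 of the mass, i.e. 32.13%.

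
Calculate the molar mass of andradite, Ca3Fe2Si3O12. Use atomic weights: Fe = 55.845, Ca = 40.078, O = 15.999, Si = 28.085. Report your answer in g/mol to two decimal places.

508.17 g/mol

Ca: 3 × 40.078 = 120.2340
Fe: 2 × 55.845 = 111.6900
Si: 3 × 28.085 = 84.2550
O: 12 × 15.999 = 191.9880
Summing the contributions gives the formula mass.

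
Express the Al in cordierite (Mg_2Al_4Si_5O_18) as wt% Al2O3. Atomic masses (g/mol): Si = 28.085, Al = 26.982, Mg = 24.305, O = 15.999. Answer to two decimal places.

34.86 wt%

M(Mg_2Al_4Si_5O_18) = 584.945 g/mol; M(Al2O3) = 101.961 g/mol.
Moles Al2O3 per formula unit = 4 Al ÷ 2 = 2.0000.
Al2O3 fraction = (2.0000 × 101.961) / 584.945 = 203.922/584.945 = 0.3486.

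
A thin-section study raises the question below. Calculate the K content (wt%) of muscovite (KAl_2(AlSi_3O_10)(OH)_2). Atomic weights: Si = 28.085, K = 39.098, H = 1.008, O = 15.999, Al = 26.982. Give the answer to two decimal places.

9.82 wt%

M(KAl_2(AlSi_3O_10)(OH)_2) = 398.303 g/mol.
K contributes 1 × 39.098 = 39.098 g per mole.
39.098/398.303 = 0.0982 → 9.82%.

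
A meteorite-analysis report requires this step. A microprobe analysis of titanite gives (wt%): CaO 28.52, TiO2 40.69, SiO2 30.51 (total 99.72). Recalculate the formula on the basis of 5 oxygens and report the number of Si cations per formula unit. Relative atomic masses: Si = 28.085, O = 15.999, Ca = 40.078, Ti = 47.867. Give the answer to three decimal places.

0.998 Si apfu

CaO: 28.52/56.077 = 0.50859 mol → 0.50859 mol Ca, 0.50859 mol O.
TiO2: 40.69/79.865 = 0.50948 mol → 0.50948 mol Ti, 1.01896 mol O.
SiO2: 30.51/60.083 = 0.50780 mol → 0.50780 mol Si, 1.01560 mol O.
Total oxygen = 2.54315 mol. Normalization factor = 5/2.54315 = 1.96607.
Si per 5 O = 0.50780 × 1.96607 = 0.998.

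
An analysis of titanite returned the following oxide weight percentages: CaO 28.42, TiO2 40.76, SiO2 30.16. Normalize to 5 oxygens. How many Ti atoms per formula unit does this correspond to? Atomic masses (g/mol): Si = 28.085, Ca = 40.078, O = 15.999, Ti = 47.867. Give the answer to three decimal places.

CaO: 28.42/56.077 = 0.50680 mol → 0.50680 mol Ca, 0.50680 mol O.
TiO2: 40.76/79.865 = 0.51036 mol → 0.51036 mol Ti, 1.02072 mol O.
SiO2: 30.16/60.083 = 0.50197 mol → 0.50197 mol Si, 1.00394 mol O.
Total oxygen = 2.53146 mol. Normalization factor = 5/2.53146 = 1.97514.
Ti per 5 O = 0.51036 × 1.97514 = 1.008.

1.008 Ti apfu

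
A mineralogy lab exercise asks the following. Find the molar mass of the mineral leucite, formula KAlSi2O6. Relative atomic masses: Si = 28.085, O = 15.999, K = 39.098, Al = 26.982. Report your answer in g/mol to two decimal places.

218.24 g/mol

M = 1·39.098 + 1·26.982 + 2·28.085 + 6·15.999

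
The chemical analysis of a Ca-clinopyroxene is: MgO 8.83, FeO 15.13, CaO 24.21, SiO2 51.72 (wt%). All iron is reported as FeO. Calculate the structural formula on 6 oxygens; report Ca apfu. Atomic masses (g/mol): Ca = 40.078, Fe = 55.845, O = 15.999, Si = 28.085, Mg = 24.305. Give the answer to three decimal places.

MgO (M=40.304): mol = 0.21908; Mg = 0.21908, O = 0.21908.
FeO (M=71.844): mol = 0.21060; Fe = 0.21060, O = 0.21060.
CaO (M=56.077): mol = 0.43173; Ca = 0.43173, O = 0.43173.
SiO2 (M=60.083): mol = 0.86081; Si = 0.86081, O = 1.72162.
ΣO = 2.58303; factor = 6/ΣO = 2.32285.
Ca apfu = 0.43173 × 2.32285 = 1.003.

1.003 Ca apfu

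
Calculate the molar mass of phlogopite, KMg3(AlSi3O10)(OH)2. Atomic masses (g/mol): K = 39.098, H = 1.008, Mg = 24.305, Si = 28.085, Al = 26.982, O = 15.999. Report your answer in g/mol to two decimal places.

M = 1·39.098 + 3·24.305 + 1·26.982 + 3·28.085 + 12·15.999 + 2·1.008

417.25 g/mol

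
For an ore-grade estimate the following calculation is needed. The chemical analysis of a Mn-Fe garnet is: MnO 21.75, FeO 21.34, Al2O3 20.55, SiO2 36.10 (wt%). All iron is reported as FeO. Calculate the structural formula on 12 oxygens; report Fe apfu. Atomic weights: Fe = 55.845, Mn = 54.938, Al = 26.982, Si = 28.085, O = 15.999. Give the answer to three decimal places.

1.479 Fe apfu

21.75 wt% MnO ÷ 70.937 g/mol = 0.30661 mol, giving 0.30661 Mn and 0.30661 O.
21.34 wt% FeO ÷ 71.844 g/mol = 0.29703 mol, giving 0.29703 Fe and 0.29703 O.
20.55 wt% Al2O3 ÷ 101.961 g/mol = 0.20155 mol, giving 0.40310 Al and 0.60465 O.
36.10 wt% SiO2 ÷ 60.083 g/mol = 0.60084 mol, giving 0.60084 Si and 1.20168 O.
Oxygen sums to 2.40997; scaling by 12/2.40997 = 4.97932 puts the formula on 12 O.
Fe: 0.29703 × 4.97932 = 1.479 atoms per formula unit.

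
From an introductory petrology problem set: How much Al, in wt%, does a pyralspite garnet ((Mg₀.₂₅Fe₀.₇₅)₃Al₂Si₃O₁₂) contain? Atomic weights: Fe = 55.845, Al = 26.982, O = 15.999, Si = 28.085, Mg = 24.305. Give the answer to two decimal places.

Formula mass = 0.75×24.305 + 2.25×55.845 + 2×26.982 + 3×28.085 + 12×15.999 = 474.087 g/mol, of which 53.964 g is Al.
So Al makes up 53.964/474.087 = 0.1138 of the mass, i.e. 11.38%.

11.38 wt%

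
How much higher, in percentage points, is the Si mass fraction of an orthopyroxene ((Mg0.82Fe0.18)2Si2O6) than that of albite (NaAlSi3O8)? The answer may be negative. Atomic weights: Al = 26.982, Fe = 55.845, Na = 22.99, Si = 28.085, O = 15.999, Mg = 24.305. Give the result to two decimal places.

First mineral: 56.170 g Si in 212.128 g formula = 26.48 wt% Si.
Second mineral: 84.255 g Si in 262.219 g formula = 32.13 wt% Si.
26.48% − 32.13% gives a difference of -5.65 percentage points.

-5.65 percentage points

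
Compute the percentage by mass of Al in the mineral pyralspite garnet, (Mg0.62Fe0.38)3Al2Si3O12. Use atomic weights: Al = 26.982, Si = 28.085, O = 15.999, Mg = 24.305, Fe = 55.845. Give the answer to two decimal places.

12.29 weight percent

Formula mass = 1.86*24.305 + 1.14*55.845 + 2*26.982 + 3*28.085 + 12*15.999 = 439.078 g/mol, of which 53.964 g is Al.
So Al makes up 53.964/439.078 = 0.1229 of the mass, i.e. 12.29%.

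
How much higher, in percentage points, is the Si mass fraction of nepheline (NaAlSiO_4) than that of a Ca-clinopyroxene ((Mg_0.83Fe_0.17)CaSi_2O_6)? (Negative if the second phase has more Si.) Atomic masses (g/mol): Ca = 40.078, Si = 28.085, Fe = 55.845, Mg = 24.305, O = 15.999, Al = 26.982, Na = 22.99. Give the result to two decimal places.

-5.54 percentage points

First mineral: 28.085 g Si in 142.053 g formula = 19.77 wt% Si.
Second mineral: 56.170 g Si in 221.909 g formula = 25.31 wt% Si.
19.77% − 25.31% gives a difference of -5.54 percentage points.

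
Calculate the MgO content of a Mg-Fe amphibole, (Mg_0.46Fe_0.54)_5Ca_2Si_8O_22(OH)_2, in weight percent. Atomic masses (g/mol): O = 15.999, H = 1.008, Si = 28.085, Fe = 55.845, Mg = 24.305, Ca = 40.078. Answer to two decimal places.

Molar mass of (Mg_0.46Fe_0.54)_5Ca_2Si_8O_22(OH)_2 = 2.30*24.305 + 2.70*55.845 + 2*40.078 + 8*28.085 + 24*15.999 + 2*1.008 = 897.511 g/mol.
Each formula unit contains 2.30 Mg, equivalent to 2.30/1 = 2.3000 mol MgO.
M(MgO) = 1×24.305 + 1×15.999 = 40.304 g/mol.
Mass of MgO per formula unit = 2.3000 × 40.304 = 92.699 g.
MgO wt% = 92.699 / 897.511 × 100 = 10.33%.

10.33 wt%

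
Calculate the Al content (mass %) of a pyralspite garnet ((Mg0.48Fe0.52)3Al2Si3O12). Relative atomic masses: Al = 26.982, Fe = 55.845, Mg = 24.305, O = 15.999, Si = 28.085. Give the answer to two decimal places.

M((Mg0.48Fe0.52)3Al2Si3O12) = 452.324 g/mol.
Al contributes 2 × 26.982 = 53.964 g per mole.
53.964/452.324 = 0.1193 → 11.93%.

11.93 mass %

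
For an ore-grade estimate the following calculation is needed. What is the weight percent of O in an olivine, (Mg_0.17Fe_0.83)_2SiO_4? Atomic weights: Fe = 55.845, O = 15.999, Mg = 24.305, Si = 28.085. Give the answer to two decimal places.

Molar mass of (Mg_0.17Fe_0.83)_2SiO_4: 0.34·24.305 + 1.66·55.845 + 1·28.085 + 4·15.999 = 193.047 g/mol.
Mass of O per formula unit: 4 × 15.999 = 63.996 g.
Weight fraction O = 63.996 / 193.047 = 0.3315.

33.15 wt%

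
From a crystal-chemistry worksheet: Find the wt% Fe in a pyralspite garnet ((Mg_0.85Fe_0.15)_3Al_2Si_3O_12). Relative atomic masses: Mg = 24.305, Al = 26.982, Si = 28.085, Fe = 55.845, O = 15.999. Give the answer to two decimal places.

6.02 mass %

M((Mg_0.85Fe_0.15)_3Al_2Si_3O_12) = 417.315 g/mol.
Fe contributes 0.45 × 55.845 = 25.130 g per mole.
25.130/417.315 = 0.0602 → 6.02%.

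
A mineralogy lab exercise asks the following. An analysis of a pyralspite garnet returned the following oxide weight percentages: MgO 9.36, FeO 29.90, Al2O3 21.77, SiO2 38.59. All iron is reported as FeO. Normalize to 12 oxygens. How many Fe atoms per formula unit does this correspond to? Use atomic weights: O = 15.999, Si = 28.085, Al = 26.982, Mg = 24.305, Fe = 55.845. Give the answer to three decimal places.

9.36 wt% MgO ÷ 40.304 g/mol = 0.23224 mol, giving 0.23224 Mg and 0.23224 O.
29.90 wt% FeO ÷ 71.844 g/mol = 0.41618 mol, giving 0.41618 Fe and 0.41618 O.
21.77 wt% Al2O3 ÷ 101.961 g/mol = 0.21351 mol, giving 0.42702 Al and 0.64053 O.
38.59 wt% SiO2 ÷ 60.083 g/mol = 0.64228 mol, giving 0.64228 Si and 1.28456 O.
Oxygen sums to 2.57351; scaling by 12/2.57351 = 4.66289 puts the formula on 12 O.
Fe: 0.41618 × 4.66289 = 1.941 atoms per formula unit.

1.941 Fe apfu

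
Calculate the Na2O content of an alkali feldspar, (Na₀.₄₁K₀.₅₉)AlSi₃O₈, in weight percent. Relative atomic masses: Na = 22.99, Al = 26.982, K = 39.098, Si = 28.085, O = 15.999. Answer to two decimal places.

M((Na₀.₄₁K₀.₅₉)AlSi₃O₈) = 271.723 g/mol; M(Na2O) = 61.979 g/mol.
Moles Na2O per formula unit = 0.41 Na ÷ 2 = 0.2050.
Na2O fraction = (0.2050 × 61.979) / 271.723 = 12.706/271.723 = 0.0468.

4.68 wt%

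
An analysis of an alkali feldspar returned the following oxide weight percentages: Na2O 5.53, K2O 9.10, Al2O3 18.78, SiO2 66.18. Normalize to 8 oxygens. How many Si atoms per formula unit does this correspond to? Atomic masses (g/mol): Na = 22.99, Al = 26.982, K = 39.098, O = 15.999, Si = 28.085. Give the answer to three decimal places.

Na2O: 5.53/61.979 = 0.08922 mol → 0.17844 mol Na, 0.08922 mol O.
K2O: 9.10/94.195 = 0.09661 mol → 0.19322 mol K, 0.09661 mol O.
Al2O3: 18.78/101.961 = 0.18419 mol → 0.36838 mol Al, 0.55257 mol O.
SiO2: 66.18/60.083 = 1.10148 mol → 1.10148 mol Si, 2.20296 mol O.
Total oxygen = 2.94136 mol. Normalization factor = 8/2.94136 = 2.71983.
Si per 8 O = 1.10148 × 2.71983 = 2.996.

2.996 Si apfu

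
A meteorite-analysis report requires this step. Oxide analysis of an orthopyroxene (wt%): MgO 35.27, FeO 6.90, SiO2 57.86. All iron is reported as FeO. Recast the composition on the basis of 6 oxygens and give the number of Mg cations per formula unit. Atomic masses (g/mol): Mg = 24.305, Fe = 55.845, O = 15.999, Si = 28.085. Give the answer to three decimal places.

1.812 Mg apfu

35.27 wt% MgO ÷ 40.304 g/mol = 0.87510 mol, giving 0.87510 Mg and 0.87510 O.
6.90 wt% FeO ÷ 71.844 g/mol = 0.09604 mol, giving 0.09604 Fe and 0.09604 O.
57.86 wt% SiO2 ÷ 60.083 g/mol = 0.96300 mol, giving 0.96300 Si and 1.92600 O.
Oxygen sums to 2.89714; scaling by 6/2.89714 = 2.07101 puts the formula on 6 O.
Mg: 0.87510 × 2.07101 = 1.812 atoms per formula unit.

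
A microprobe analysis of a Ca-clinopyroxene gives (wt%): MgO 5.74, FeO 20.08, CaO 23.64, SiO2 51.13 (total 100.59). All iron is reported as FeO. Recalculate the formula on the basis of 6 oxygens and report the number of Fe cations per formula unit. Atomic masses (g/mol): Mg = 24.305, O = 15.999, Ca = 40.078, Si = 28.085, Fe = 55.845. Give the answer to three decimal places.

0.659 Fe apfu

MgO (M=40.304): mol = 0.14242; Mg = 0.14242, O = 0.14242.
FeO (M=71.844): mol = 0.27949; Fe = 0.27949, O = 0.27949.
CaO (M=56.077): mol = 0.42156; Ca = 0.42156, O = 0.42156.
SiO2 (M=60.083): mol = 0.85099; Si = 0.85099, O = 1.70198.
ΣO = 2.54545; factor = 6/ΣO = 2.35715.
Fe apfu = 0.27949 × 2.35715 = 0.659.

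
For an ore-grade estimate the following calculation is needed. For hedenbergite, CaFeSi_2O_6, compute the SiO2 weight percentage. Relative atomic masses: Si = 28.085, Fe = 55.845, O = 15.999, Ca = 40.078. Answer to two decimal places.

Formula mass = 248.087 g/mol.
2 Si → 2.0000 mol SiO2 per formula unit; M(SiO2) = 60.083, so SiO2 mass = 120.166 g.
120.166/248.087 × 100 = 48.44 wt%.

48.44 wt%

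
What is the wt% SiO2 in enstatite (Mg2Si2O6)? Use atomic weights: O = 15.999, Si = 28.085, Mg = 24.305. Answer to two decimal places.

59.85 wt%

M(Mg2Si2O6) = 200.774 g/mol; M(SiO2) = 60.083 g/mol.
Moles SiO2 per formula unit = 2 Si ÷ 1 = 2.0000.
SiO2 fraction = (2.0000 × 60.083) / 200.774 = 120.166/200.774 = 0.5985.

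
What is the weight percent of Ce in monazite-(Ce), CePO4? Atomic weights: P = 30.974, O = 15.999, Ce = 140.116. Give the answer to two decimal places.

Formula mass = 1·140.116 + 1·30.974 + 4·15.999 = 235.086 g/mol, of which 140.116 g is Ce.
So Ce makes up 140.116/235.086 = 0.5960 of the mass, i.e. 59.60%.

59.60 wt%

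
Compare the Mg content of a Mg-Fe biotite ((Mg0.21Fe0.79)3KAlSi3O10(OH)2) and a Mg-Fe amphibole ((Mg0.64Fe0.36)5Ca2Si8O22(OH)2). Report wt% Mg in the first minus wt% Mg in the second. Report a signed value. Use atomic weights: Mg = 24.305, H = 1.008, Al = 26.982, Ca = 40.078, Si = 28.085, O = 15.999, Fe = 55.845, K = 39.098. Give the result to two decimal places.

-5.84 percentage points

Mg in (Mg0.21Fe0.79)3KAlSi3O10(OH)2: molar mass 492.004 g/mol; 0.63×24.305 = 15.312 g → 3.11 wt%.
Mg in (Mg0.64Fe0.36)5Ca2Si8O22(OH)2: molar mass 869.125 g/mol; 3.20×24.305 = 77.776 g → 8.95 wt%.
Difference = 3.11 − 8.95 = -5.84 percentage points.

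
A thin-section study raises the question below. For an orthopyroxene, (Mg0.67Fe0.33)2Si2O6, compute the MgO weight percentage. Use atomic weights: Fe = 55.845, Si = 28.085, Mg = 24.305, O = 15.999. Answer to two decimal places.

24.37 wt%

M((Mg0.67Fe0.33)2Si2O6) = 221.590 g/mol; M(MgO) = 40.304 g/mol.
Moles MgO per formula unit = 1.34 Mg ÷ 1 = 1.3400.
MgO fraction = (1.3400 × 40.304) / 221.590 = 54.007/221.590 = 0.2437.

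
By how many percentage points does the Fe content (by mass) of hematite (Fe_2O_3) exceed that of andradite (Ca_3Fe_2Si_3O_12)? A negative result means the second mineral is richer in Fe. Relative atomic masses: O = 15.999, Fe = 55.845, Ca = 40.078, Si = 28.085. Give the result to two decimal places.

M(Fe_2O_3) = 159.687 g/mol, so wt% Fe = 111.690/159.687 × 100 = 69.94%.
M(Ca_3Fe_2Si_3O_12) = 508.167 g/mol, so wt% Fe = 111.690/508.167 × 100 = 21.98%.
69.94 − 21.98 = 47.96 pp.

47.96 percentage points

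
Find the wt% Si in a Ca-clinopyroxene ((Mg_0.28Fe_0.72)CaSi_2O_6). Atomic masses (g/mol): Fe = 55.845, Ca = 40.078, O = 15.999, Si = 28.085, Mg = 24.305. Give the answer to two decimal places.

23.48 wt%

M((Mg_0.28Fe_0.72)CaSi_2O_6) = 239.256 g/mol.
Si contributes 2 × 28.085 = 56.170 g per mole.
56.170/239.256 = 0.2348 → 23.48%.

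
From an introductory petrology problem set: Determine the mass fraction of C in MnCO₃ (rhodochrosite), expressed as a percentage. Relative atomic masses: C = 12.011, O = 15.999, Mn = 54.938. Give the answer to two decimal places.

10.45 mass %

M(MnCO₃) = 114.946 g/mol.
C contributes 1 × 12.011 = 12.011 g per mole.
12.011/114.946 = 0.1045 → 10.45%.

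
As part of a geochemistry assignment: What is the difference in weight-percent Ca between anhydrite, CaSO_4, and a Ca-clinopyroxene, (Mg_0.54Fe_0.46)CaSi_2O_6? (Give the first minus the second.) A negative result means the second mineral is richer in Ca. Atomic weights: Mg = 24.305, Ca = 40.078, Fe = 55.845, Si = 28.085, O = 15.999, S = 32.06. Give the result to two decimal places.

12.09 percentage points

M(CaSO_4) = 136.134 g/mol, so wt% Ca = 40.078/136.134 × 100 = 29.44%.
M((Mg_0.54Fe_0.46)CaSi_2O_6) = 231.055 g/mol, so wt% Ca = 40.078/231.055 × 100 = 17.35%.
29.44 − 17.35 = 12.09 pp.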